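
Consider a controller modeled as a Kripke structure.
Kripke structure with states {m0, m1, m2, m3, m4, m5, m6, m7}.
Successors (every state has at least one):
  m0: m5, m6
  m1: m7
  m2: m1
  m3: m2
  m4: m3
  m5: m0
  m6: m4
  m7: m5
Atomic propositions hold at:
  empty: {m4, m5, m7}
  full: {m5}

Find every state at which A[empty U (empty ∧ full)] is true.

{m5, m7}

Sat(empty ∧ full) = {m5}
A[empty U (empty ∧ full)]: least fixpoint, start Z0 = Sat((empty ∧ full)) = {m5}, add states in Sat(empty) with every successor in Z. Z1 = {m5, m7}; fixed.
Sat(A[empty U (empty ∧ full)]) = {m5, m7}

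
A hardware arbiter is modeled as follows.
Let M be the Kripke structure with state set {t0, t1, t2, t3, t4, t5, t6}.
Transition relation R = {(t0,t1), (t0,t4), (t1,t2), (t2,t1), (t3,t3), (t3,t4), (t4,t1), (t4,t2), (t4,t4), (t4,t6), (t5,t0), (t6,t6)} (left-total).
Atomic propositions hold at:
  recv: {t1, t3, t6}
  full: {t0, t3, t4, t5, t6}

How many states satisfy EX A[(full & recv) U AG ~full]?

4

Sat(full & recv) = {t3, t6}
Sat(~full) = {t1, t2}
AG ~full: greatest fixpoint, start Z0 = {t1, t2}, keep only states in Sat with every successor in Z. Already a fixed point.
Sat(AG ~full) = {t1, t2}
A[(full & recv) U AG ~full]: least fixpoint, start Z0 = Sat(AG ~full) = {t1, t2}, add states in Sat(full & recv) with every successor in Z. Already a fixed point.
Sat(A[(full & recv) U AG ~full]) = {t1, t2}
Sat(EX A[(full & recv) U AG ~full]) = {s : some successor in {t1, t2}} = {t0, t1, t2, t4}
|Sat(EX A[(full & recv) U AG ~full])| = |{t0, t1, t2, t4}| = 4.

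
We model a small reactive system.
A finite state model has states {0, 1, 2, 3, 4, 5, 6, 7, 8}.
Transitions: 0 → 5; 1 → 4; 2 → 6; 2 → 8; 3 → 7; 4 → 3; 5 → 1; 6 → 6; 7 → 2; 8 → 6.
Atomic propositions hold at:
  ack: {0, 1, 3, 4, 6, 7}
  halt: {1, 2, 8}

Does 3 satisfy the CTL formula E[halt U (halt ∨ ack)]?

Yes

Sat(halt ∨ ack) = {0, 1, 2, 3, 4, 6, 7, 8}
E[halt U (halt ∨ ack)]: least fixpoint, start Z0 = Sat((halt ∨ ack)) = {0, 1, 2, 3, 4, 6, 7, 8}, add states in Sat(halt) with some successor in Z. Already a fixed point.
Sat(E[halt U (halt ∨ ack)]) = {0, 1, 2, 3, 4, 6, 7, 8}
3 ∈ Sat(E[halt U (halt ∨ ack)]) = {0, 1, 2, 3, 4, 6, 7, 8}, so the formula holds at 3.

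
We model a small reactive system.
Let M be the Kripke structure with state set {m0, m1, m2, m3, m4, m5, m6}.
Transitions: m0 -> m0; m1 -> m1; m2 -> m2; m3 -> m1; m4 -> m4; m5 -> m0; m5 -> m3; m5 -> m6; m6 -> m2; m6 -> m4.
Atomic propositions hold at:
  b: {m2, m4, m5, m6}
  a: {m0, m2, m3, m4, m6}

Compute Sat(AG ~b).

{m0, m1, m3}

Sat(~b) = {m0, m1, m3}
AG ~b: greatest fixpoint, start Z0 = {m0, m1, m3}, keep only states in Sat with every successor in Z. Already a fixed point.
Sat(AG ~b) = {m0, m1, m3}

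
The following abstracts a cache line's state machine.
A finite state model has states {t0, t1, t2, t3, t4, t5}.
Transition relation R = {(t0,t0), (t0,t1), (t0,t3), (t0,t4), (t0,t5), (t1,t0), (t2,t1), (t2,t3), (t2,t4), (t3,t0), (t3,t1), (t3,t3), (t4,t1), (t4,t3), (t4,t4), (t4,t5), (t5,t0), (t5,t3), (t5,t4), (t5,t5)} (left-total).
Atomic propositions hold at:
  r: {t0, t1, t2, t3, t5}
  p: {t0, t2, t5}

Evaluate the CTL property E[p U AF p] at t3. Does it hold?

AF p: least fixpoint, start Z0 = {t0, t2, t5}, add states with every successor in Z. Z1 = {t0, t1, t2, t5}; fixed.
Sat(AF p) = {t0, t1, t2, t5}
E[p U AF p]: least fixpoint, start Z0 = Sat(AF p) = {t0, t1, t2, t5}, add states in Sat(p) with some successor in Z. Already a fixed point.
Sat(E[p U AF p]) = {t0, t1, t2, t5}
t3 ∉ Sat(E[p U AF p]) = {t0, t1, t2, t5}, so the formula does not hold at t3.

No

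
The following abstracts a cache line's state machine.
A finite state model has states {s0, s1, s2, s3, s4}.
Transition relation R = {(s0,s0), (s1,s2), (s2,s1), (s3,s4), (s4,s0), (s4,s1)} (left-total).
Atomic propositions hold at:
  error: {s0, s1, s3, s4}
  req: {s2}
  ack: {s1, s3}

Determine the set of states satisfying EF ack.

{s1, s2, s3, s4}

EF ack: least fixpoint, start Z0 = {s1, s3}, add states with some successor in Z. Z1 = {s1, s2, s3, s4}; fixed.
Sat(EF ack) = {s1, s2, s3, s4}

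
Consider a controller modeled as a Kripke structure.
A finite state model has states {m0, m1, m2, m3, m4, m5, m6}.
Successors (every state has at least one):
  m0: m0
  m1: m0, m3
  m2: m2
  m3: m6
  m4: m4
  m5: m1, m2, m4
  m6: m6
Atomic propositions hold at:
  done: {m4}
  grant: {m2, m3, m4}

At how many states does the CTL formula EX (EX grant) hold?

Sat(EX grant) = {s : some successor in {m2, m3, m4}} = {m1, m2, m4, m5}
Sat(EX (EX grant)) = {s : some successor in {m1, m2, m4, m5}} = {m2, m4, m5}
|Sat(EX (EX grant))| = |{m2, m4, m5}| = 3.

3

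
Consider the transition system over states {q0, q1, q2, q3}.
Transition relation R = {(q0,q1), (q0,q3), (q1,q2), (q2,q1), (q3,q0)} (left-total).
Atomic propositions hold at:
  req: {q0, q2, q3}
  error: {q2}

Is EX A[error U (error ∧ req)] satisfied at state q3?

Sat(error ∧ req) = {q2}
A[error U (error ∧ req)]: least fixpoint, start Z0 = Sat((error ∧ req)) = {q2}, add states in Sat(error) with every successor in Z. Already a fixed point.
Sat(A[error U (error ∧ req)]) = {q2}
Sat(EX A[error U (error ∧ req)]) = {s : some successor in {q2}} = {q1}
q3 ∉ Sat(EX A[error U (error ∧ req)]) = {q1}, so the formula does not hold at q3.

No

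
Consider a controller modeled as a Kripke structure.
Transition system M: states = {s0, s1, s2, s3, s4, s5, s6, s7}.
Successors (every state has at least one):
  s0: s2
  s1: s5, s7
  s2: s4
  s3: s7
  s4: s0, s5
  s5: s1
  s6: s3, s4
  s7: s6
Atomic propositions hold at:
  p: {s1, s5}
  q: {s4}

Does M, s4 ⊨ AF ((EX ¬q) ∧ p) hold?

No

Sat(¬q) = {s0, s1, s2, s3, s5, s6, s7}
Sat(EX ¬q) = {s : some successor in {s0, s1, s2, s3, s5, s6, s7}} = {s0, s1, s3, s4, s5, s6, s7}
Sat((EX ¬q) ∧ p) = {s1, s5}
AF ((EX ¬q) ∧ p): least fixpoint, start Z0 = {s1, s5}, add states with every successor in Z. Already a fixed point.
Sat(AF ((EX ¬q) ∧ p)) = {s1, s5}
s4 ∉ Sat(AF ((EX ¬q) ∧ p)) = {s1, s5}, so the formula does not hold at s4.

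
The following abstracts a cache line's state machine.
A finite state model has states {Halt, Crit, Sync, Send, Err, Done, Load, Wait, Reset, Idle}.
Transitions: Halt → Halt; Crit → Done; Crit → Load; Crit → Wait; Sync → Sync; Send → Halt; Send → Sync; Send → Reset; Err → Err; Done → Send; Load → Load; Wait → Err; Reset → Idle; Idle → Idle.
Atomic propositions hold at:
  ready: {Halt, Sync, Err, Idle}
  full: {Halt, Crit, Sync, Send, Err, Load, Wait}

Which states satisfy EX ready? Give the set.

{Halt, Sync, Send, Err, Wait, Reset, Idle}

Sat(EX ready) = {s : some successor in {Halt, Sync, Err, Idle}} = {Halt, Sync, Send, Err, Wait, Reset, Idle}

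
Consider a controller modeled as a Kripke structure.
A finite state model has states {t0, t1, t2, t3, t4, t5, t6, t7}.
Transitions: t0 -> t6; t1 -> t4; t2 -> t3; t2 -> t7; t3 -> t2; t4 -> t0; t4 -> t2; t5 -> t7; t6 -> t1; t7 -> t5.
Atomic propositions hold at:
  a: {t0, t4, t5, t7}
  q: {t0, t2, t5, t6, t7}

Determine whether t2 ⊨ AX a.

Sat(AX a) = {s : every successor in {t0, t4, t5, t7}} = {t1, t5, t7}
t2 ∉ Sat(AX a) = {t1, t5, t7}, so the formula does not hold at t2.

No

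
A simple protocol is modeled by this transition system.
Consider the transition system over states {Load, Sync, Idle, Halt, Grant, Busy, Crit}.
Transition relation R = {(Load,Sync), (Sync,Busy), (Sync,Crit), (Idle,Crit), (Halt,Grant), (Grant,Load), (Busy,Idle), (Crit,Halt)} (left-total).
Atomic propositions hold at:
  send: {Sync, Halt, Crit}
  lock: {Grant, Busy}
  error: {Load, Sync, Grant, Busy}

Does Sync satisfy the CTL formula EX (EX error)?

Sat(EX error) = {s : some successor in {Load, Sync, Grant, Busy}} = {Load, Sync, Halt, Grant}
Sat(EX (EX error)) = {s : some successor in {Load, Sync, Halt, Grant}} = {Load, Halt, Grant, Crit}
Sync ∉ Sat(EX (EX error)) = {Load, Halt, Grant, Crit}, so the formula does not hold at Sync.

No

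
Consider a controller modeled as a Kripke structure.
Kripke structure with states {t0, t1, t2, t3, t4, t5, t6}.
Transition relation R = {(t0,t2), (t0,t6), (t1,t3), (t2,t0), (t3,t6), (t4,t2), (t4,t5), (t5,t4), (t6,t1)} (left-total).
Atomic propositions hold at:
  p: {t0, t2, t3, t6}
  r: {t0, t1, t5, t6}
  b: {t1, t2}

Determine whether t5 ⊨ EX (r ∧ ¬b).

No

Sat(¬b) = {t0, t3, t4, t5, t6}
Sat(r ∧ ¬b) = {t0, t5, t6}
Sat(EX (r ∧ ¬b)) = {s : some successor in {t0, t5, t6}} = {t0, t2, t3, t4}
t5 ∉ Sat(EX (r ∧ ¬b)) = {t0, t2, t3, t4}, so the formula does not hold at t5.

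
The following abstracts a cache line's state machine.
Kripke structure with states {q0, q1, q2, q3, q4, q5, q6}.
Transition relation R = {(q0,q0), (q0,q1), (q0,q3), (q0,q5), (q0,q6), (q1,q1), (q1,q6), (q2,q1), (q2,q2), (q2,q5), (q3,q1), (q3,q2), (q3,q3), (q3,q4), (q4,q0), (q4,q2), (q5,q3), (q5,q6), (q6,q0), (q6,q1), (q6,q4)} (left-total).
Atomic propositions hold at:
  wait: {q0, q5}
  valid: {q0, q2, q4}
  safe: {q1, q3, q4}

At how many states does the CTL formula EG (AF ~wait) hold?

Sat(~wait) = {q1, q2, q3, q4, q6}
AF ~wait: least fixpoint, start Z0 = {q1, q2, q3, q4, q6}, add states with every successor in Z. Z1 = {q1, q2, q3, q4, q5, q6}; fixed.
Sat(AF ~wait) = {q1, q2, q3, q4, q5, q6}
EG (AF ~wait): greatest fixpoint, start Z0 = {q1, q2, q3, q4, q5, q6}, keep only states in Sat with some successor in Z. Already a fixed point.
Sat(EG (AF ~wait)) = {q1, q2, q3, q4, q5, q6}
|Sat(EG (AF ~wait))| = |{q1, q2, q3, q4, q5, q6}| = 6.

6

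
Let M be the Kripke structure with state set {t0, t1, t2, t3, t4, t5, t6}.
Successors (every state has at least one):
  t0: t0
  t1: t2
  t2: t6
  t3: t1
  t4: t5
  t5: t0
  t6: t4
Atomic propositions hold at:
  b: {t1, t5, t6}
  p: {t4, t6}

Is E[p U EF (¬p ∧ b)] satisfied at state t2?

Sat(¬p) = {t0, t1, t2, t3, t5}
Sat(¬p ∧ b) = {t1, t5}
EF (¬p ∧ b): least fixpoint, start Z0 = {t1, t5}, add states with some successor in Z. Z1 = {t1, t3, t4, t5}; Z2 = {t1, t3, t4, t5, t6}; Z3 = {t1, t2, t3, t4, t5, t6}; fixed.
Sat(EF (¬p ∧ b)) = {t1, t2, t3, t4, t5, t6}
E[p U EF (¬p ∧ b)]: least fixpoint, start Z0 = Sat(EF (¬p ∧ b)) = {t1, t2, t3, t4, t5, t6}, add states in Sat(p) with some successor in Z. Already a fixed point.
Sat(E[p U EF (¬p ∧ b)]) = {t1, t2, t3, t4, t5, t6}
t2 ∈ Sat(E[p U EF (¬p ∧ b)]) = {t1, t2, t3, t4, t5, t6}, so the formula holds at t2.

Yes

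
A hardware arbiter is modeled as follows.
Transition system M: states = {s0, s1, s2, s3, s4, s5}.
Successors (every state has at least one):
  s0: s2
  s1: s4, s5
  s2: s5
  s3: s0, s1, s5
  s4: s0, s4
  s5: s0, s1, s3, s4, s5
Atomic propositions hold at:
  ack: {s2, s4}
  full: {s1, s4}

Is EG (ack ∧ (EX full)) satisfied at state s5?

No

Sat(EX full) = {s : some successor in {s1, s4}} = {s1, s3, s4, s5}
Sat(ack ∧ (EX full)) = {s4}
EG (ack ∧ (EX full)): greatest fixpoint, start Z0 = {s4}, keep only states in Sat with some successor in Z. Already a fixed point.
Sat(EG (ack ∧ (EX full))) = {s4}
s5 ∉ Sat(EG (ack ∧ (EX full))) = {s4}, so the formula does not hold at s5.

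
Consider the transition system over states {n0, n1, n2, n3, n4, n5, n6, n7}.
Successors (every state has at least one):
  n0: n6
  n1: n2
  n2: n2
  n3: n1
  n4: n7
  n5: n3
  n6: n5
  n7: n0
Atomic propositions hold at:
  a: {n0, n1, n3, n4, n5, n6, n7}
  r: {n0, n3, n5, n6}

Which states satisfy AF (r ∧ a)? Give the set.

{n0, n3, n4, n5, n6, n7}

Sat(r ∧ a) = {n0, n3, n5, n6}
AF (r ∧ a): least fixpoint, start Z0 = {n0, n3, n5, n6}, add states with every successor in Z. Z1 = {n0, n3, n5, n6, n7}; Z2 = {n0, n3, n4, n5, n6, n7}; fixed.
Sat(AF (r ∧ a)) = {n0, n3, n4, n5, n6, n7}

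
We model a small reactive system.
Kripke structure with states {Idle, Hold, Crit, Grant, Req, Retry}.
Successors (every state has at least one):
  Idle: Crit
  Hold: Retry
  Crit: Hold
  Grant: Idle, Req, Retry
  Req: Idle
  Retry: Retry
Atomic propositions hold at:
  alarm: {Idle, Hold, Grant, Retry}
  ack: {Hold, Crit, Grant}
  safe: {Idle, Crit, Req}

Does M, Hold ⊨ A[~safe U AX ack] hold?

Sat(~safe) = {Hold, Grant, Retry}
Sat(AX ack) = {s : every successor in {Hold, Crit, Grant}} = {Idle, Crit}
A[~safe U AX ack]: least fixpoint, start Z0 = Sat(AX ack) = {Idle, Crit}, add states in Sat(~safe) with every successor in Z. Already a fixed point.
Sat(A[~safe U AX ack]) = {Idle, Crit}
Hold ∉ Sat(A[~safe U AX ack]) = {Idle, Crit}, so the formula does not hold at Hold.

No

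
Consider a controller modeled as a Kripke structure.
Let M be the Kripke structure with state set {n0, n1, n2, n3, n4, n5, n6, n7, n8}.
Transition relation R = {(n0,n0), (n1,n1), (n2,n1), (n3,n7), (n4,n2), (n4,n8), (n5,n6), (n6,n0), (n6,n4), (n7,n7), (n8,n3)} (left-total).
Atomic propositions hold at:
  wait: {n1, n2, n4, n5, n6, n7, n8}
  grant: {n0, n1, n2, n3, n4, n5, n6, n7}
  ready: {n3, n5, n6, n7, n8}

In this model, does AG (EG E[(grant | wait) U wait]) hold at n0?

No

Sat(grant | wait) = {n0, n1, n2, n3, n4, n5, n6, n7, n8}
E[(grant | wait) U wait]: least fixpoint, start Z0 = Sat(wait) = {n1, n2, n4, n5, n6, n7, n8}, add states in Sat(grant | wait) with some successor in Z. Z1 = {n1, n2, n3, n4, n5, n6, n7, n8}; fixed.
Sat(E[(grant | wait) U wait]) = {n1, n2, n3, n4, n5, n6, n7, n8}
EG E[(grant | wait) U wait]: greatest fixpoint, start Z0 = {n1, n2, n3, n4, n5, n6, n7, n8}, keep only states in Sat with some successor in Z. Already a fixed point.
Sat(EG E[(grant | wait) U wait]) = {n1, n2, n3, n4, n5, n6, n7, n8}
AG (EG E[(grant | wait) U wait]): greatest fixpoint, start Z0 = {n1, n2, n3, n4, n5, n6, n7, n8}, keep only states in Sat with every successor in Z. Z1 = {n1, n2, n3, n4, n5, n7, n8}; Z2 = {n1, n2, n3, n4, n7, n8}; fixed.
Sat(AG (EG E[(grant | wait) U wait])) = {n1, n2, n3, n4, n7, n8}
n0 ∉ Sat(AG (EG E[(grant | wait) U wait])) = {n1, n2, n3, n4, n7, n8}, so the formula does not hold at n0.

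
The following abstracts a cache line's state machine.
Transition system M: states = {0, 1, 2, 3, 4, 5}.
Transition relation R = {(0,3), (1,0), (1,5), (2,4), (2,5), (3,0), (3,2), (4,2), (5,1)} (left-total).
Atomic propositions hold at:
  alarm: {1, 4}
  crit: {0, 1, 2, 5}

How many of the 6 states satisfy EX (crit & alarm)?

1

Sat(crit & alarm) = {1}
Sat(EX (crit & alarm)) = {s : some successor in {1}} = {5}
|Sat(EX (crit & alarm))| = |{5}| = 1.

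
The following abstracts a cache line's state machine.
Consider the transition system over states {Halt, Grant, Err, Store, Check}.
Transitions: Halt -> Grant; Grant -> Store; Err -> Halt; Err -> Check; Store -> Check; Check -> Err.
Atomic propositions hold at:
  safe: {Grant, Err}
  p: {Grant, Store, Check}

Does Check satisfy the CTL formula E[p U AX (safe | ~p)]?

Yes

Sat(~p) = {Halt, Err}
Sat(safe | ~p) = {Halt, Grant, Err}
Sat(AX (safe | ~p)) = {s : every successor in {Halt, Grant, Err}} = {Halt, Check}
E[p U AX (safe | ~p)]: least fixpoint, start Z0 = Sat(AX (safe | ~p)) = {Halt, Check}, add states in Sat(p) with some successor in Z. Z1 = {Halt, Store, Check}; Z2 = {Halt, Grant, Store, Check}; fixed.
Sat(E[p U AX (safe | ~p)]) = {Halt, Grant, Store, Check}
Check ∈ Sat(E[p U AX (safe | ~p)]) = {Halt, Grant, Store, Check}, so the formula holds at Check.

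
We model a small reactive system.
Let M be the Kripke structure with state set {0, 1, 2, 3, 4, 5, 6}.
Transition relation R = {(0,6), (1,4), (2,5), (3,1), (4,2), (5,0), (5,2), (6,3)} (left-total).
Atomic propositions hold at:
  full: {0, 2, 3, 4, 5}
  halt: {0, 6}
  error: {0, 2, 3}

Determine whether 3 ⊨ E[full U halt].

No

E[full U halt]: least fixpoint, start Z0 = Sat(halt) = {0, 6}, add states in Sat(full) with some successor in Z. Z1 = {0, 5, 6}; Z2 = {0, 2, 5, 6}; Z3 = {0, 2, 4, 5, 6}; fixed.
Sat(E[full U halt]) = {0, 2, 4, 5, 6}
3 ∉ Sat(E[full U halt]) = {0, 2, 4, 5, 6}, so the formula does not hold at 3.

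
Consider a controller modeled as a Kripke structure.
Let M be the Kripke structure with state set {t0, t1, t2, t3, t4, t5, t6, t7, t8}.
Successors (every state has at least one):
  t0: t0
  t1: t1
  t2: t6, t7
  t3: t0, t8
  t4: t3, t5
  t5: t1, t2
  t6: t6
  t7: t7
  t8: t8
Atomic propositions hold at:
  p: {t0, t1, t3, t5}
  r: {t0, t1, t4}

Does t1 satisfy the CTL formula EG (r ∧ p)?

Sat(r ∧ p) = {t0, t1}
EG (r ∧ p): greatest fixpoint, start Z0 = {t0, t1}, keep only states in Sat with some successor in Z. Already a fixed point.
Sat(EG (r ∧ p)) = {t0, t1}
t1 ∈ Sat(EG (r ∧ p)) = {t0, t1}, so the formula holds at t1.

Yes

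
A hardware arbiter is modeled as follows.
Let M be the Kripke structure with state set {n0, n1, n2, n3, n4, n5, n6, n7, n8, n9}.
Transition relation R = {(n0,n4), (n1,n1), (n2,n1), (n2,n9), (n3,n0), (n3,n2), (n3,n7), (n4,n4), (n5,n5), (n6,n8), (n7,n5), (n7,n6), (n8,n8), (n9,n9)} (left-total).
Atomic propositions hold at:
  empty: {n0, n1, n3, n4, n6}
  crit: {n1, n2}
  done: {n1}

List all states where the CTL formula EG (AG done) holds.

AG done: greatest fixpoint, start Z0 = {n1}, keep only states in Sat with every successor in Z. Already a fixed point.
Sat(AG done) = {n1}
EG (AG done): greatest fixpoint, start Z0 = {n1}, keep only states in Sat with some successor in Z. Already a fixed point.
Sat(EG (AG done)) = {n1}

{n1}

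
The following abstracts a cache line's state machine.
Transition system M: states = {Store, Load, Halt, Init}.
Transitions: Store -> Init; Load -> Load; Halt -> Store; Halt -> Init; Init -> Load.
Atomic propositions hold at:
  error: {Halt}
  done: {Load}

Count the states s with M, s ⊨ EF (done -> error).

Sat(done -> error) = {Store, Halt, Init}
EF (done -> error): least fixpoint, start Z0 = {Store, Halt, Init}, add states with some successor in Z. Already a fixed point.
Sat(EF (done -> error)) = {Store, Halt, Init}
|Sat(EF (done -> error))| = |{Store, Halt, Init}| = 3.

3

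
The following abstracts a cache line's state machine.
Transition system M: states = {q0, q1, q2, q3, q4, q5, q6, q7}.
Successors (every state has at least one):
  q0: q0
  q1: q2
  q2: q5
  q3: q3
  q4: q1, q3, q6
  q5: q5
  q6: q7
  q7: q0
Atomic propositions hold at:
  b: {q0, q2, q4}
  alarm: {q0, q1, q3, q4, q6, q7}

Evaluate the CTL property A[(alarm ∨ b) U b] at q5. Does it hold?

Sat(alarm ∨ b) = {q0, q1, q2, q3, q4, q6, q7}
A[(alarm ∨ b) U b]: least fixpoint, start Z0 = Sat(b) = {q0, q2, q4}, add states in Sat(alarm ∨ b) with every successor in Z. Z1 = {q0, q1, q2, q4, q7}; Z2 = {q0, q1, q2, q4, q6, q7}; fixed.
Sat(A[(alarm ∨ b) U b]) = {q0, q1, q2, q4, q6, q7}
q5 ∉ Sat(A[(alarm ∨ b) U b]) = {q0, q1, q2, q4, q6, q7}, so the formula does not hold at q5.

No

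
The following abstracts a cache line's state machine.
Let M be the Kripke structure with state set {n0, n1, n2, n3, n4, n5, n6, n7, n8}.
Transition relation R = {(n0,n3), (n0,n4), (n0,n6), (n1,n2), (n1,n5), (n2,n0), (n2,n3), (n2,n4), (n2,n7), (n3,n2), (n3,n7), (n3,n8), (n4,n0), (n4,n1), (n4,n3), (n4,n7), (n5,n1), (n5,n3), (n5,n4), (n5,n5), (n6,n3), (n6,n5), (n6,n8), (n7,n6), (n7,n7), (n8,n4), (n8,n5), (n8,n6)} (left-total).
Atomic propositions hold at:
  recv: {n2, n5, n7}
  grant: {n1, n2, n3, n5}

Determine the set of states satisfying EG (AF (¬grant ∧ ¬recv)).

Sat(¬grant) = {n0, n4, n6, n7, n8}
Sat(¬recv) = {n0, n1, n3, n4, n6, n8}
Sat(¬grant ∧ ¬recv) = {n0, n4, n6, n8}
AF (¬grant ∧ ¬recv): least fixpoint, start Z0 = {n0, n4, n6, n8}, add states with every successor in Z. Already a fixed point.
Sat(AF (¬grant ∧ ¬recv)) = {n0, n4, n6, n8}
EG (AF (¬grant ∧ ¬recv)): greatest fixpoint, start Z0 = {n0, n4, n6, n8}, keep only states in Sat with some successor in Z. Already a fixed point.
Sat(EG (AF (¬grant ∧ ¬recv))) = {n0, n4, n6, n8}

{n0, n4, n6, n8}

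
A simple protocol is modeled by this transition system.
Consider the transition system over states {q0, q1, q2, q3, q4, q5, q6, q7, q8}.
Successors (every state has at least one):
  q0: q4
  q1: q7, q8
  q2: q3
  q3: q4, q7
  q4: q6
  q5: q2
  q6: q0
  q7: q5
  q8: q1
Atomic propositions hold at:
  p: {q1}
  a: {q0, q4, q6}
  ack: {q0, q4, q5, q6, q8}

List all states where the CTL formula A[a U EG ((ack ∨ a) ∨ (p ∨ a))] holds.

Sat(ack ∨ a) = {q0, q4, q5, q6, q8}
Sat(p ∨ a) = {q0, q1, q4, q6}
Sat((ack ∨ a) ∨ (p ∨ a)) = {q0, q1, q4, q5, q6, q8}
EG ((ack ∨ a) ∨ (p ∨ a)): greatest fixpoint, start Z0 = {q0, q1, q4, q5, q6, q8}, keep only states in Sat with some successor in Z. Z1 = {q0, q1, q4, q6, q8}; fixed.
Sat(EG ((ack ∨ a) ∨ (p ∨ a))) = {q0, q1, q4, q6, q8}
A[a U EG ((ack ∨ a) ∨ (p ∨ a))]: least fixpoint, start Z0 = Sat(EG ((ack ∨ a) ∨ (p ∨ a))) = {q0, q1, q4, q6, q8}, add states in Sat(a) with every successor in Z. Already a fixed point.
Sat(A[a U EG ((ack ∨ a) ∨ (p ∨ a))]) = {q0, q1, q4, q6, q8}

{q0, q1, q4, q6, q8}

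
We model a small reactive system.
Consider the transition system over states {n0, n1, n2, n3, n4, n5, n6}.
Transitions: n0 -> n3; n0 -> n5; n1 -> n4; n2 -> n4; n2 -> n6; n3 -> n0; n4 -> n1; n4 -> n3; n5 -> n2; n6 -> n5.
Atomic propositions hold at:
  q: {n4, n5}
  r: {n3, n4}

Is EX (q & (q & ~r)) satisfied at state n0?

Yes

Sat(~r) = {n0, n1, n2, n5, n6}
Sat(q & ~r) = {n5}
Sat(q & (q & ~r)) = {n5}
Sat(EX (q & (q & ~r))) = {s : some successor in {n5}} = {n0, n6}
n0 ∈ Sat(EX (q & (q & ~r))) = {n0, n6}, so the formula holds at n0.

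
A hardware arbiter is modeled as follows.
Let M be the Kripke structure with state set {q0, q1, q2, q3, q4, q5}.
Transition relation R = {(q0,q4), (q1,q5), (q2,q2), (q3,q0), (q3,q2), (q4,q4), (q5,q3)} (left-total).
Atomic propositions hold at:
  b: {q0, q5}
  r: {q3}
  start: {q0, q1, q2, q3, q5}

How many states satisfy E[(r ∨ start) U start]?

5

Sat(r ∨ start) = {q0, q1, q2, q3, q5}
E[(r ∨ start) U start]: least fixpoint, start Z0 = Sat(start) = {q0, q1, q2, q3, q5}, add states in Sat(r ∨ start) with some successor in Z. Already a fixed point.
Sat(E[(r ∨ start) U start]) = {q0, q1, q2, q3, q5}
|Sat(E[(r ∨ start) U start])| = |{q0, q1, q2, q3, q5}| = 5.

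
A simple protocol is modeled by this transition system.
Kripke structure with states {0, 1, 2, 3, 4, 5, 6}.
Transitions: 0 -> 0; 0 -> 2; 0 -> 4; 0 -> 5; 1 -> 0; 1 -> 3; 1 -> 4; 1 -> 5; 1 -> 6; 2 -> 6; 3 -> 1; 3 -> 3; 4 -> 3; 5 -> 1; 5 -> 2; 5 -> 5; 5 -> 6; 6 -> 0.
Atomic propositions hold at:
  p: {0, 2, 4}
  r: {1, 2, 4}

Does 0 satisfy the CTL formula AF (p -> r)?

No

Sat(p -> r) = {1, 2, 3, 4, 5, 6}
AF (p -> r): least fixpoint, start Z0 = {1, 2, 3, 4, 5, 6}, add states with every successor in Z. Already a fixed point.
Sat(AF (p -> r)) = {1, 2, 3, 4, 5, 6}
0 ∉ Sat(AF (p -> r)) = {1, 2, 3, 4, 5, 6}, so the formula does not hold at 0.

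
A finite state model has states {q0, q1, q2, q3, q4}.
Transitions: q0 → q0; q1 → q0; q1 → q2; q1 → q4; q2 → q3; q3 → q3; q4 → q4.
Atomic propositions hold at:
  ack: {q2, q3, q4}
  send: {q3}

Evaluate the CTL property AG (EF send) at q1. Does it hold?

No

EF send: least fixpoint, start Z0 = {q3}, add states with some successor in Z. Z1 = {q2, q3}; Z2 = {q1, q2, q3}; fixed.
Sat(EF send) = {q1, q2, q3}
AG (EF send): greatest fixpoint, start Z0 = {q1, q2, q3}, keep only states in Sat with every successor in Z. Z1 = {q2, q3}; fixed.
Sat(AG (EF send)) = {q2, q3}
q1 ∉ Sat(AG (EF send)) = {q2, q3}, so the formula does not hold at q1.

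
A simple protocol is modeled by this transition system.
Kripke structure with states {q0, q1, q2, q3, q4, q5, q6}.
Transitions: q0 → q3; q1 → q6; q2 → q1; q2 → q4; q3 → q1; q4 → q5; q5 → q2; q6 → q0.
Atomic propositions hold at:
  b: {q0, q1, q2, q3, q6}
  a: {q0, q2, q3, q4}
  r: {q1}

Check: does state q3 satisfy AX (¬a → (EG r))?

Sat(¬a) = {q1, q5, q6}
EG r: greatest fixpoint, start Z0 = {q1}, keep only states in Sat with some successor in Z. Z1 = ∅; fixed.
Sat(EG r) = ∅
Sat(¬a → (EG r)) = {q0, q2, q3, q4}
Sat(AX (¬a → (EG r))) = {s : every successor in {q0, q2, q3, q4}} = {q0, q5, q6}
q3 ∉ Sat(AX (¬a → (EG r))) = {q0, q5, q6}, so the formula does not hold at q3.

No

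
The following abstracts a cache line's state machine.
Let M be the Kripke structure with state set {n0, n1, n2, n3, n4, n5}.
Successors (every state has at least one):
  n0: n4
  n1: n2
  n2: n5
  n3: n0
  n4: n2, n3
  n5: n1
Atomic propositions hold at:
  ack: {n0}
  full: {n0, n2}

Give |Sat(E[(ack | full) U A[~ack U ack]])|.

Sat(ack | full) = {n0, n2}
Sat(~ack) = {n1, n2, n3, n4, n5}
A[~ack U ack]: least fixpoint, start Z0 = Sat(ack) = {n0}, add states in Sat(~ack) with every successor in Z. Z1 = {n0, n3}; fixed.
Sat(A[~ack U ack]) = {n0, n3}
E[(ack | full) U A[~ack U ack]]: least fixpoint, start Z0 = Sat(A[~ack U ack]) = {n0, n3}, add states in Sat(ack | full) with some successor in Z. Already a fixed point.
Sat(E[(ack | full) U A[~ack U ack]]) = {n0, n3}
|Sat(E[(ack | full) U A[~ack U ack]])| = |{n0, n3}| = 2.

2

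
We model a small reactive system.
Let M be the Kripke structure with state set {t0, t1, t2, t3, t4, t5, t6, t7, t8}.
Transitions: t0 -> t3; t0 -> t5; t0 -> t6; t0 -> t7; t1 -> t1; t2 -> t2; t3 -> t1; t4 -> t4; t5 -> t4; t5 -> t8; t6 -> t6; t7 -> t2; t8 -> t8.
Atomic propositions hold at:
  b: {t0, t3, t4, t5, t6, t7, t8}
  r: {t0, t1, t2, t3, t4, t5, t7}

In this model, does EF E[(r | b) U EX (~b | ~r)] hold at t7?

Yes

Sat(r | b) = {t0, t1, t2, t3, t4, t5, t6, t7, t8}
Sat(~b) = {t1, t2}
Sat(~r) = {t6, t8}
Sat(~b | ~r) = {t1, t2, t6, t8}
Sat(EX (~b | ~r)) = {s : some successor in {t1, t2, t6, t8}} = {t0, t1, t2, t3, t5, t6, t7, t8}
E[(r | b) U EX (~b | ~r)]: least fixpoint, start Z0 = Sat(EX (~b | ~r)) = {t0, t1, t2, t3, t5, t6, t7, t8}, add states in Sat(r | b) with some successor in Z. Already a fixed point.
Sat(E[(r | b) U EX (~b | ~r)]) = {t0, t1, t2, t3, t5, t6, t7, t8}
EF E[(r | b) U EX (~b | ~r)]: least fixpoint, start Z0 = {t0, t1, t2, t3, t5, t6, t7, t8}, add states with some successor in Z. Already a fixed point.
Sat(EF E[(r | b) U EX (~b | ~r)]) = {t0, t1, t2, t3, t5, t6, t7, t8}
t7 ∈ Sat(EF E[(r | b) U EX (~b | ~r)]) = {t0, t1, t2, t3, t5, t6, t7, t8}, so the formula holds at t7.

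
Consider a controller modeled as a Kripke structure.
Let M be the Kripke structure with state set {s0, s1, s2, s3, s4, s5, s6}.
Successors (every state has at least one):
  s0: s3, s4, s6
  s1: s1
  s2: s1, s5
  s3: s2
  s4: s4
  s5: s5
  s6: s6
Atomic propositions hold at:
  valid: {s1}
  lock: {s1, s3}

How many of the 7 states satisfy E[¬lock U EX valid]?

2

Sat(¬lock) = {s0, s2, s4, s5, s6}
Sat(EX valid) = {s : some successor in {s1}} = {s1, s2}
E[¬lock U EX valid]: least fixpoint, start Z0 = Sat(EX valid) = {s1, s2}, add states in Sat(¬lock) with some successor in Z. Already a fixed point.
Sat(E[¬lock U EX valid]) = {s1, s2}
|Sat(E[¬lock U EX valid])| = |{s1, s2}| = 2.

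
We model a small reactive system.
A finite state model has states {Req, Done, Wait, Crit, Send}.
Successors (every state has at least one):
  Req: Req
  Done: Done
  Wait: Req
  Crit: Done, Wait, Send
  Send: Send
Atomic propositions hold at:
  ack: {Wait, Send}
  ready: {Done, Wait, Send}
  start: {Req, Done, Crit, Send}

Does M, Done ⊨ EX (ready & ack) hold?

Sat(ready & ack) = {Wait, Send}
Sat(EX (ready & ack)) = {s : some successor in {Wait, Send}} = {Crit, Send}
Done ∉ Sat(EX (ready & ack)) = {Crit, Send}, so the formula does not hold at Done.

No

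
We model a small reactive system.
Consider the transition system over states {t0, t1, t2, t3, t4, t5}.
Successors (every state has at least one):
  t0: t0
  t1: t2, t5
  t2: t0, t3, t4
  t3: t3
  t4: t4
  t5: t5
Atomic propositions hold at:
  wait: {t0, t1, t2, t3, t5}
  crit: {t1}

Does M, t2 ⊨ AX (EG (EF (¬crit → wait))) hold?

Sat(¬crit) = {t0, t2, t3, t4, t5}
Sat(¬crit → wait) = {t0, t1, t2, t3, t5}
EF (¬crit → wait): least fixpoint, start Z0 = {t0, t1, t2, t3, t5}, add states with some successor in Z. Already a fixed point.
Sat(EF (¬crit → wait)) = {t0, t1, t2, t3, t5}
EG (EF (¬crit → wait)): greatest fixpoint, start Z0 = {t0, t1, t2, t3, t5}, keep only states in Sat with some successor in Z. Already a fixed point.
Sat(EG (EF (¬crit → wait))) = {t0, t1, t2, t3, t5}
Sat(AX (EG (EF (¬crit → wait)))) = {s : every successor in {t0, t1, t2, t3, t5}} = {t0, t1, t3, t5}
t2 ∉ Sat(AX (EG (EF (¬crit → wait)))) = {t0, t1, t3, t5}, so the formula does not hold at t2.

No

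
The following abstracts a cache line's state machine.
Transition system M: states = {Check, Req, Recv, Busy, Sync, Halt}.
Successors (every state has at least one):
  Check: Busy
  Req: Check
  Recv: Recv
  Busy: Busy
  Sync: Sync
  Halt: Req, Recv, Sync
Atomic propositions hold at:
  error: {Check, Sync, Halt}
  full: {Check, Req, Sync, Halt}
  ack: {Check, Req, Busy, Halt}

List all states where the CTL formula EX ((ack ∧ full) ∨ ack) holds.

Sat(ack ∧ full) = {Check, Req, Halt}
Sat((ack ∧ full) ∨ ack) = {Check, Req, Busy, Halt}
Sat(EX ((ack ∧ full) ∨ ack)) = {s : some successor in {Check, Req, Busy, Halt}} = {Check, Req, Busy, Halt}

{Check, Req, Busy, Halt}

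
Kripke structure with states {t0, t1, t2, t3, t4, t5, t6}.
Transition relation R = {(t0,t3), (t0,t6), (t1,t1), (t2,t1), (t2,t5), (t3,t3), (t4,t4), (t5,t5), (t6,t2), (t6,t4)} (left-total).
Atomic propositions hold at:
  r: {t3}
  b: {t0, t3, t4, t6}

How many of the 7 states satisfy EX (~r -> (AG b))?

Sat(~r) = {t0, t1, t2, t4, t5, t6}
AG b: greatest fixpoint, start Z0 = {t0, t3, t4, t6}, keep only states in Sat with every successor in Z. Z1 = {t0, t3, t4}; Z2 = {t3, t4}; fixed.
Sat(AG b) = {t3, t4}
Sat(~r -> (AG b)) = {t3, t4}
Sat(EX (~r -> (AG b))) = {s : some successor in {t3, t4}} = {t0, t3, t4, t6}
|Sat(EX (~r -> (AG b)))| = |{t0, t3, t4, t6}| = 4.

4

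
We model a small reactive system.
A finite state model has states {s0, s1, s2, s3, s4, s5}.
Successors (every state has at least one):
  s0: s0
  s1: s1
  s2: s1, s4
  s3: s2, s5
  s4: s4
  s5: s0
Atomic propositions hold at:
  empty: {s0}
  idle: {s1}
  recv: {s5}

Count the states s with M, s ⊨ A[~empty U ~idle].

5

Sat(~empty) = {s1, s2, s3, s4, s5}
Sat(~idle) = {s0, s2, s3, s4, s5}
A[~empty U ~idle]: least fixpoint, start Z0 = Sat(~idle) = {s0, s2, s3, s4, s5}, add states in Sat(~empty) with every successor in Z. Already a fixed point.
Sat(A[~empty U ~idle]) = {s0, s2, s3, s4, s5}
|Sat(A[~empty U ~idle])| = |{s0, s2, s3, s4, s5}| = 5.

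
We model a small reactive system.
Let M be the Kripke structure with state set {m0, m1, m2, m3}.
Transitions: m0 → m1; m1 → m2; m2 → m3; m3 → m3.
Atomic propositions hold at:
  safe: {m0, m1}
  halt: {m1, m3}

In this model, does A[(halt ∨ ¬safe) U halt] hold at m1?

Yes

Sat(¬safe) = {m2, m3}
Sat(halt ∨ ¬safe) = {m1, m2, m3}
A[(halt ∨ ¬safe) U halt]: least fixpoint, start Z0 = Sat(halt) = {m1, m3}, add states in Sat(halt ∨ ¬safe) with every successor in Z. Z1 = {m1, m2, m3}; fixed.
Sat(A[(halt ∨ ¬safe) U halt]) = {m1, m2, m3}
m1 ∈ Sat(A[(halt ∨ ¬safe) U halt]) = {m1, m2, m3}, so the formula holds at m1.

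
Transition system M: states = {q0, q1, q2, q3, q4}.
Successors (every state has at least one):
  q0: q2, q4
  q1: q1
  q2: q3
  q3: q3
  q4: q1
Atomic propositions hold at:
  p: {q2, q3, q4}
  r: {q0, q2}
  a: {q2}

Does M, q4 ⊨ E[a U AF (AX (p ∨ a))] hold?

Sat(p ∨ a) = {q2, q3, q4}
Sat(AX (p ∨ a)) = {s : every successor in {q2, q3, q4}} = {q0, q2, q3}
AF (AX (p ∨ a)): least fixpoint, start Z0 = {q0, q2, q3}, add states with every successor in Z. Already a fixed point.
Sat(AF (AX (p ∨ a))) = {q0, q2, q3}
E[a U AF (AX (p ∨ a))]: least fixpoint, start Z0 = Sat(AF (AX (p ∨ a))) = {q0, q2, q3}, add states in Sat(a) with some successor in Z. Already a fixed point.
Sat(E[a U AF (AX (p ∨ a))]) = {q0, q2, q3}
q4 ∉ Sat(E[a U AF (AX (p ∨ a))]) = {q0, q2, q3}, so the formula does not hold at q4.

No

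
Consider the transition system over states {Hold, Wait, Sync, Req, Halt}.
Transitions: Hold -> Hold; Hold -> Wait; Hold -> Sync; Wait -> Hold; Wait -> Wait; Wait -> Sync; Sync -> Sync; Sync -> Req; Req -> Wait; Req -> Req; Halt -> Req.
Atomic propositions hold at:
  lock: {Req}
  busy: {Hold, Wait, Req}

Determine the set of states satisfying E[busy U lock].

{Req}

E[busy U lock]: least fixpoint, start Z0 = Sat(lock) = {Req}, add states in Sat(busy) with some successor in Z. Already a fixed point.
Sat(E[busy U lock]) = {Req}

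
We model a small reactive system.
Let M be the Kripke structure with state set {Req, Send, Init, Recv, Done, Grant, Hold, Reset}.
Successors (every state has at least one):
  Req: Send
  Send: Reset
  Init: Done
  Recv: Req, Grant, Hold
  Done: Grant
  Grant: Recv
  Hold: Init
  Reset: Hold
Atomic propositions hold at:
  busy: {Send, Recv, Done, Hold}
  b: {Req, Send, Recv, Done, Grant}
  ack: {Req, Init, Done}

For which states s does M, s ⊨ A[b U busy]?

{Req, Send, Recv, Done, Grant, Hold}

A[b U busy]: least fixpoint, start Z0 = Sat(busy) = {Send, Recv, Done, Hold}, add states in Sat(b) with every successor in Z. Z1 = {Req, Send, Recv, Done, Grant, Hold}; fixed.
Sat(A[b U busy]) = {Req, Send, Recv, Done, Grant, Hold}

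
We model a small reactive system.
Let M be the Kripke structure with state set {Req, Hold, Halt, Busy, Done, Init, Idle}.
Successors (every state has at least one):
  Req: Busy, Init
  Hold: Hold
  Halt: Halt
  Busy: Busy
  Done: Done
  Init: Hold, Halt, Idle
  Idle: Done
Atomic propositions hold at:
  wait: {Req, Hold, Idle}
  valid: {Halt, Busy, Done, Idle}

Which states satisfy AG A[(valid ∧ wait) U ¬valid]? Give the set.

Sat(valid ∧ wait) = {Idle}
Sat(¬valid) = {Req, Hold, Init}
A[(valid ∧ wait) U ¬valid]: least fixpoint, start Z0 = Sat(¬valid) = {Req, Hold, Init}, add states in Sat(valid ∧ wait) with every successor in Z. Already a fixed point.
Sat(A[(valid ∧ wait) U ¬valid]) = {Req, Hold, Init}
AG A[(valid ∧ wait) U ¬valid]: greatest fixpoint, start Z0 = {Req, Hold, Init}, keep only states in Sat with every successor in Z. Z1 = {Hold}; fixed.
Sat(AG A[(valid ∧ wait) U ¬valid]) = {Hold}

{Hold}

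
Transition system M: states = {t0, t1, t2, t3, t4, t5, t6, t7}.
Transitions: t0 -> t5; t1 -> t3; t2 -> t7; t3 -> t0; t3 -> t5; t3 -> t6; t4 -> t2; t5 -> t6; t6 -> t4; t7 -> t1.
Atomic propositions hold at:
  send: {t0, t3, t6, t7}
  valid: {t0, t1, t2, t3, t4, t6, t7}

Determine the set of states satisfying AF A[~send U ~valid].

Sat(~send) = {t1, t2, t4, t5}
Sat(~valid) = {t5}
A[~send U ~valid]: least fixpoint, start Z0 = Sat(~valid) = {t5}, add states in Sat(~send) with every successor in Z. Already a fixed point.
Sat(A[~send U ~valid]) = {t5}
AF A[~send U ~valid]: least fixpoint, start Z0 = {t5}, add states with every successor in Z. Z1 = {t0, t5}; fixed.
Sat(AF A[~send U ~valid]) = {t0, t5}

{t0, t5}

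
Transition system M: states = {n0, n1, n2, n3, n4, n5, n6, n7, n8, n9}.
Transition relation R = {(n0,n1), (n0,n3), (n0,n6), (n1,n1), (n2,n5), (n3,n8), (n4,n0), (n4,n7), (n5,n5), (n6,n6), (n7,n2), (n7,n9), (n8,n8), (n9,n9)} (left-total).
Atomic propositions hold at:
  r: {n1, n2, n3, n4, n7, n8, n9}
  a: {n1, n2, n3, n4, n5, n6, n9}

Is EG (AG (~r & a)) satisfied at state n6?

Sat(~r) = {n0, n5, n6}
Sat(~r & a) = {n5, n6}
AG (~r & a): greatest fixpoint, start Z0 = {n5, n6}, keep only states in Sat with every successor in Z. Already a fixed point.
Sat(AG (~r & a)) = {n5, n6}
EG (AG (~r & a)): greatest fixpoint, start Z0 = {n5, n6}, keep only states in Sat with some successor in Z. Already a fixed point.
Sat(EG (AG (~r & a))) = {n5, n6}
n6 ∈ Sat(EG (AG (~r & a))) = {n5, n6}, so the formula holds at n6.

Yes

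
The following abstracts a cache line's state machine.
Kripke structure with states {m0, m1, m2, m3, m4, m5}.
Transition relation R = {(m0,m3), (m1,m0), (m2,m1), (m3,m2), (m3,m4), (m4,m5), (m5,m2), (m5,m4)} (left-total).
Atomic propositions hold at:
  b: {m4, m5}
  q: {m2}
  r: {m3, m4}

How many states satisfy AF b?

AF b: least fixpoint, start Z0 = {m4, m5}, add states with every successor in Z. Already a fixed point.
Sat(AF b) = {m4, m5}
|Sat(AF b)| = |{m4, m5}| = 2.

2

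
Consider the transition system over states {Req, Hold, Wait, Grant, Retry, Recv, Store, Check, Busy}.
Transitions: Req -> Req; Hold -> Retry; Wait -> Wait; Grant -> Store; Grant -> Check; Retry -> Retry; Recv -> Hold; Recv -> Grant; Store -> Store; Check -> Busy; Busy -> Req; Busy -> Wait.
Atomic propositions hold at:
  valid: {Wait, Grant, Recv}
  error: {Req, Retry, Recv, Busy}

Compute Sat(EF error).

EF error: least fixpoint, start Z0 = {Req, Retry, Recv, Busy}, add states with some successor in Z. Z1 = {Req, Hold, Retry, Recv, Check, Busy}; Z2 = {Req, Hold, Grant, Retry, Recv, Check, Busy}; fixed.
Sat(EF error) = {Req, Hold, Grant, Retry, Recv, Check, Busy}

{Req, Hold, Grant, Retry, Recv, Check, Busy}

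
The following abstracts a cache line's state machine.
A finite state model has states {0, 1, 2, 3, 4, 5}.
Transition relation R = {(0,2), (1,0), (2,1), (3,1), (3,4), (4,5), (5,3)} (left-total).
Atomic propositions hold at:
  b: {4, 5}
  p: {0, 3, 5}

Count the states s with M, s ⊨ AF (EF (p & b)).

3

Sat(p & b) = {5}
EF (p & b): least fixpoint, start Z0 = {5}, add states with some successor in Z. Z1 = {4, 5}; Z2 = {3, 4, 5}; fixed.
Sat(EF (p & b)) = {3, 4, 5}
AF (EF (p & b)): least fixpoint, start Z0 = {3, 4, 5}, add states with every successor in Z. Already a fixed point.
Sat(AF (EF (p & b))) = {3, 4, 5}
|Sat(AF (EF (p & b)))| = |{3, 4, 5}| = 3.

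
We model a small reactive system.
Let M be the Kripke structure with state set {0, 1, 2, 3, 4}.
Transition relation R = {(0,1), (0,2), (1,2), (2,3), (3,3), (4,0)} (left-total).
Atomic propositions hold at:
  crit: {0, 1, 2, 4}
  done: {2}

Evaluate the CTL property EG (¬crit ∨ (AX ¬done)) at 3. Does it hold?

Sat(¬crit) = {3}
Sat(¬done) = {0, 1, 3, 4}
Sat(AX ¬done) = {s : every successor in {0, 1, 3, 4}} = {2, 3, 4}
Sat(¬crit ∨ (AX ¬done)) = {2, 3, 4}
EG (¬crit ∨ (AX ¬done)): greatest fixpoint, start Z0 = {2, 3, 4}, keep only states in Sat with some successor in Z. Z1 = {2, 3}; fixed.
Sat(EG (¬crit ∨ (AX ¬done))) = {2, 3}
3 ∈ Sat(EG (¬crit ∨ (AX ¬done))) = {2, 3}, so the formula holds at 3.

Yes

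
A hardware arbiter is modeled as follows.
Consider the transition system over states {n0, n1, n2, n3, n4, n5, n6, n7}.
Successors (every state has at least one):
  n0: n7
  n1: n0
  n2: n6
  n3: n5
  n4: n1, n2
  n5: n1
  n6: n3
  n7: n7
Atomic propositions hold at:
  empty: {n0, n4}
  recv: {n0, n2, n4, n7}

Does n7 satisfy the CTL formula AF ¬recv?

No

Sat(¬recv) = {n1, n3, n5, n6}
AF ¬recv: least fixpoint, start Z0 = {n1, n3, n5, n6}, add states with every successor in Z. Z1 = {n1, n2, n3, n5, n6}; Z2 = {n1, n2, n3, n4, n5, n6}; fixed.
Sat(AF ¬recv) = {n1, n2, n3, n4, n5, n6}
n7 ∉ Sat(AF ¬recv) = {n1, n2, n3, n4, n5, n6}, so the formula does not hold at n7.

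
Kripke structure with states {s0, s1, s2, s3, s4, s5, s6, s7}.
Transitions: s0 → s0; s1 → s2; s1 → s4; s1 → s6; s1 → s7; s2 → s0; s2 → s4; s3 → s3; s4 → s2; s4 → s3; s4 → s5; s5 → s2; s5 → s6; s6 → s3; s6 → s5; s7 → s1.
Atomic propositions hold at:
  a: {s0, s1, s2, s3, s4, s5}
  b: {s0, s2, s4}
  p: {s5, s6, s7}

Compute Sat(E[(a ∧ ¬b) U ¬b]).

Sat(¬b) = {s1, s3, s5, s6, s7}
Sat(a ∧ ¬b) = {s1, s3, s5}
E[(a ∧ ¬b) U ¬b]: least fixpoint, start Z0 = Sat(¬b) = {s1, s3, s5, s6, s7}, add states in Sat(a ∧ ¬b) with some successor in Z. Already a fixed point.
Sat(E[(a ∧ ¬b) U ¬b]) = {s1, s3, s5, s6, s7}

{s1, s3, s5, s6, s7}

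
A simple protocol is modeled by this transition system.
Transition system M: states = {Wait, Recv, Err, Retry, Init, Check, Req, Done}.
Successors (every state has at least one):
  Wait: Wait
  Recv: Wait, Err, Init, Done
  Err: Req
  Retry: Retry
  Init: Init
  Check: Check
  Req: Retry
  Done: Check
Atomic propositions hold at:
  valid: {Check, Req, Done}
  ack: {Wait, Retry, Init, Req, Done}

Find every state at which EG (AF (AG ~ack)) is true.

{Check, Done}

Sat(~ack) = {Recv, Err, Check}
AG ~ack: greatest fixpoint, start Z0 = {Recv, Err, Check}, keep only states in Sat with every successor in Z. Z1 = {Check}; fixed.
Sat(AG ~ack) = {Check}
AF (AG ~ack): least fixpoint, start Z0 = {Check}, add states with every successor in Z. Z1 = {Check, Done}; fixed.
Sat(AF (AG ~ack)) = {Check, Done}
EG (AF (AG ~ack)): greatest fixpoint, start Z0 = {Check, Done}, keep only states in Sat with some successor in Z. Already a fixed point.
Sat(EG (AF (AG ~ack))) = {Check, Done}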